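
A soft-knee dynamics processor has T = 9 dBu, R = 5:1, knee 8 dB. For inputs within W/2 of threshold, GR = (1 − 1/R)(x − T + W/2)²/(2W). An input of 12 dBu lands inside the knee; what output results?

x − T + W/2 = 12 − 9 + 4 = 7.
GR = (1 − 1/5) × 7² / 16 = 0.8 × 49 / 16 = 2.45 dB.
Output = 12 − 2.45 = 9.55 dBu.

9.55 dBu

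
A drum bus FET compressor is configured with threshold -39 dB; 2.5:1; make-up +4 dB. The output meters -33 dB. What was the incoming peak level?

-34 dB

Remove make-up: -33 − 4 = -37 dB.
That's 2 dB above the -39 dB threshold.
Before 2.5:1 compression the overshoot was 2 × 2.5 = 5 dB, so input = -39 + 5 = -34 dB.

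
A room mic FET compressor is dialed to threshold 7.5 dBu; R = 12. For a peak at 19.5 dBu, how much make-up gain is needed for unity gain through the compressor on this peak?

Overshoot 12 dB → 12/12 = 1 dB after compression, so the compressed level is 7.5 + 1 = 8.5 dBu.
Make-up = target − compressed = 19.5 − 8.5 = 11 dB.

11 dB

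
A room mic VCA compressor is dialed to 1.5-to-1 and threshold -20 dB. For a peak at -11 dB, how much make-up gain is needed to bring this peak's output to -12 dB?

2 dB

The peak compresses to -20 + 9/1.5 = -14 dB.
To reach -12 dB requires -12 − (-14) = 2 dB of make-up.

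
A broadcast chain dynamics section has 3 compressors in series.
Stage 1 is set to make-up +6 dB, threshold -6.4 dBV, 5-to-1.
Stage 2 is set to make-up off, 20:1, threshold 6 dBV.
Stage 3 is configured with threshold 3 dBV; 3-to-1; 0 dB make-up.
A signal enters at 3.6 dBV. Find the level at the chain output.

1.6 dBV

Stage 1: overshoot 10 dB → 10/5 = 2 dB → -4.4 dBV; +6 dB make-up → 1.6 dBV.
Stage 2: 1.6 dBV ≤ 6 dBV, so stage 2 doesn't engage; output 1.6 dBV.
Stage 3: below threshold (1.6 ≤ 3); passes unchanged; output 1.6 dBV.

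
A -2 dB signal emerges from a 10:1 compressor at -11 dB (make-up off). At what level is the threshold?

-12 dB

Gain reduction = -2 − (-11) = 9 dB; output overshoot = GR / (R − 1) = 9 / 9 = 1 dB.
Threshold = output − output overshoot = -11 − 1 = -12 dB.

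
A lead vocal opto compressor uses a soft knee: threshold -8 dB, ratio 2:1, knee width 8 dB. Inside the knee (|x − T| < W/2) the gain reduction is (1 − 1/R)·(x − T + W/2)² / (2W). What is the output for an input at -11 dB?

x − T + W/2 = -11 − (-8) + 4 = 1.
GR = (1 − 1/2) × 1² / 16 = 0.5 × 1 / 16 = 0.03125 dB.
Output = -11 − 0.03125 = -11.03125 dB.

-11.03125 dB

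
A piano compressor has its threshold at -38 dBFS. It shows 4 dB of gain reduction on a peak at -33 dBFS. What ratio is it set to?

5:1

Input overshoot = -33 − (-38) = 5 dB.
Output overshoot = 5 − 4 = 1 dB.
Ratio = input overshoot / output overshoot = 5 / 1 = 5.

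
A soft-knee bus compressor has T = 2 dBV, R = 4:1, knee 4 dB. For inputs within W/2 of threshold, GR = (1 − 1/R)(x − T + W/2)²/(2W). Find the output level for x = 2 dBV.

x − T + W/2 = 2 − 2 + 2 = 2.
GR = (1 − 1/4) × 2² / 8 = 0.75 × 4 / 8 = 0.375 dB.
Output = 2 − 0.375 = 1.625 dBV.

1.625 dBV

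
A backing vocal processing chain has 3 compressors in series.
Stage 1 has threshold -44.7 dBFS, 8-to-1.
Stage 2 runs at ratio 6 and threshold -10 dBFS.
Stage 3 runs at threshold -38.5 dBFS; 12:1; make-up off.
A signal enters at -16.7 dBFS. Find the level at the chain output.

Stage 1: overshoot 28 dB → 28/8 = 3.5 dB → -41.2 dBFS.
Stage 2: -41.2 dBFS ≤ -10 dBFS, so stage 2 doesn't engage; output -41.2 dBFS.
Stage 3: -41.2 dBFS ≤ -38.5 dBFS, so stage 3 doesn't engage; output -41.2 dBFS.

-41.2 dBFS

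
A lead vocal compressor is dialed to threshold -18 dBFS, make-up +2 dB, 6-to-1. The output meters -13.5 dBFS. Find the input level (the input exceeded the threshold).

Before make-up, the level was -13.5 − 2 = -15.5 dBFS.
Post-compression overshoot = -15.5 − (-18) = 2.5 dB.
Before 6:1 compression the overshoot was 2.5 × 6 = 15 dB, so input = -18 + 15 = -3 dBFS.

-3 dBFS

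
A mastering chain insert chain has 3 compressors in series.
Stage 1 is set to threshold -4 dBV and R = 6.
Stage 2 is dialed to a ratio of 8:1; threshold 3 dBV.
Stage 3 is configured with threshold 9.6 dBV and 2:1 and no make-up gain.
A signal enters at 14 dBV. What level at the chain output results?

Stage 1: 18 dB above -4 dBV, reduced 6:1 to 3 dB above → -1 dBV.
Stage 2: below threshold (-1 ≤ 3); passes unchanged; output -1 dBV.
Stage 3: below threshold (-1 ≤ 9.6); passes unchanged; output -1 dBV.

-1 dBV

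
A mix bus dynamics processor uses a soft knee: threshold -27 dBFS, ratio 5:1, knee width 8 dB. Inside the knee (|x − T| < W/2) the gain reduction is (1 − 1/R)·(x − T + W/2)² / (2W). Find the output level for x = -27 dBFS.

x − T + W/2 = -27 − (-27) + 4 = 4.
GR = (1 − 1/5) × 4² / 16 = 0.8 × 16 / 16 = 0.8 dB.
Output = -27 − 0.8 = -27.8 dBFS.

-27.8 dBFS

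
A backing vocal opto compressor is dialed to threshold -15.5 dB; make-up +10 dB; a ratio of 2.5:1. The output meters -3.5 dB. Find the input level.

-10.5 dB

Remove make-up: -3.5 − 10 = -13.5 dB.
The compressed level sits -13.5 − (-15.5) = 2 dB over threshold.
Input overshoot = R × output overshoot = 5 dB → input = -15.5 + 5 = -10.5 dB.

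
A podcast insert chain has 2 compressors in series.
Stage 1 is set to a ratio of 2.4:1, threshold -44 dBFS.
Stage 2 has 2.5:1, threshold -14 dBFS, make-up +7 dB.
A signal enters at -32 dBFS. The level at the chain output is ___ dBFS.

-32 dBFS

Stage 1: 12 dB above -44 dBFS, reduced 2.4:1 to 5 dB above → -39 dBFS.
Stage 2: below threshold (-39 ≤ -14); passes unchanged; make-up brings it to -32 dBFS.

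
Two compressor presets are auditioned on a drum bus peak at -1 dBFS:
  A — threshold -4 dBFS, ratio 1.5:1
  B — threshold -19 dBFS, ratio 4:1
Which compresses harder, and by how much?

A: GR = 3 − 3/1.5 = 1 dB.
B: GR = 18 − 18/4 = 13.5 dB.
Difference: 12.5 dB in favour of B.

B, by 12.5 dB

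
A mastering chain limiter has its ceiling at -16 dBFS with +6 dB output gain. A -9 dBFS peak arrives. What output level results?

A brickwall limiter is an ∞:1 compressor: any input above the ceiling is clamped to -16 dBFS.
Output gain then adds 6 dB: -16 + 6 = -10 dBFS.

-10 dBFS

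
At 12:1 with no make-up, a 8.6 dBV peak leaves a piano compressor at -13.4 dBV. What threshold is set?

-15.4 dBV

Let T be the threshold. Output overshoot = (input overshoot)/R, so -13.4 − T = (8.6 − T)/12.
12·(-13.4 − T) = 8.6 − T → 11·T = -160.8 − 8.6 = -169.4.
T = -169.4/11 = -15.4 dBV.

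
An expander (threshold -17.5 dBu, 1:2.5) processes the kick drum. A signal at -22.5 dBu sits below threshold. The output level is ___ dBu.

Below threshold, a 1:2.5 expander applies gain = (2.5−1)×(T − x) of attenuation.
(2.5−1) × 5 = 7.5 dB, so output = -22.5 − 7.5 = -30 dBu.

-30 dBu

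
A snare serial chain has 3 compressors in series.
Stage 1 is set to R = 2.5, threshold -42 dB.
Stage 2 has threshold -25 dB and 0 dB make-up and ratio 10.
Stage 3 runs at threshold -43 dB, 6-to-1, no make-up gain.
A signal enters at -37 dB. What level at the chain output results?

-42.5 dB

Stage 1: -37 dB is 5 dB over -42 dB; at 2.5:1 that becomes 2 dB over, giving -40 dB.
Stage 2: -40 dB ≤ -25 dB, so stage 2 doesn't engage; output -40 dB.
Stage 3: -40 dB is 3 dB over -43 dB; at 6:1 that becomes 0.5 dB over, giving -42.5 dB.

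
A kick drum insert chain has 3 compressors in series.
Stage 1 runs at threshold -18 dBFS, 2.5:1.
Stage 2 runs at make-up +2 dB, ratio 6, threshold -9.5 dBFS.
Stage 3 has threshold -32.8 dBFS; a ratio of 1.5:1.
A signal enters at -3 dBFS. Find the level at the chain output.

-17.6 dBFS

Stage 1: -3 dBFS is 15 dB over -18 dBFS; at 2.5:1 that becomes 6 dB over, giving -12 dBFS.
Stage 2: -12 dBFS is at or below the -9.5 dBFS threshold — no compression; make-up brings it to -10 dBFS.
Stage 3: -10 dBFS is 22.8 dB over -32.8 dBFS; at 1.5:1 that becomes 15.2 dB over, giving -17.6 dBFS.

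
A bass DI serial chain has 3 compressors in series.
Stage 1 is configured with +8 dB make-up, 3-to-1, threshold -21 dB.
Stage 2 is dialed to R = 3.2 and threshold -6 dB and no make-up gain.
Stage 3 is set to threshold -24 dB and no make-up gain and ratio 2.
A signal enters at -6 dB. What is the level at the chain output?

-16 dB

Stage 1: overshoot 15 dB → 15/3 = 5 dB → -16 dB; +8 dB make-up → -8 dB.
Stage 2: -8 dB ≤ -6 dB, so stage 2 doesn't engage; output -8 dB.
Stage 3: 16 dB above -24 dB, reduced 2:1 to 8 dB above → -16 dB.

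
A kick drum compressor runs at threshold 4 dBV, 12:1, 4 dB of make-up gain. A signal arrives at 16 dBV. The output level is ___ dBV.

9 dBV

The input is 12 dB above the 4 dBV threshold.
The 12 dB excess becomes 1 dB after 12:1 reduction.
Output = 4 + 1 = 5 dBV; make-up adds 4 dB, giving 9 dBV.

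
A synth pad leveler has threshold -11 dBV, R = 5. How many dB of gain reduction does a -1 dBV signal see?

8 dB

The signal is 10 dB above threshold.
A 5:1 ratio leaves 2 dB of that excess.
Gain reduction = 10 − 2 = 8 dB.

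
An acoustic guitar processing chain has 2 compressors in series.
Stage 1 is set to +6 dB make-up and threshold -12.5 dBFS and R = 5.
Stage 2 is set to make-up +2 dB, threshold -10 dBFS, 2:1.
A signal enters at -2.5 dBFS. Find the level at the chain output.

-5.25 dBFS

Stage 1: 10 dB above -12.5 dBFS, reduced 5:1 to 2 dB above → -10.5 dBFS; +6 dB make-up → -4.5 dBFS.
Stage 2: 5.5 dB above -10 dBFS, reduced 2:1 to 2.75 dB above → -7.25 dBFS; +2 dB make-up → -5.25 dBFS.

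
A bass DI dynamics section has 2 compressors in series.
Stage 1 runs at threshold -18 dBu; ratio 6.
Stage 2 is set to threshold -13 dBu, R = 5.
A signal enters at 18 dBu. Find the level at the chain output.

-12.8 dBu

Stage 1: 18 dBu is 36 dB over -18 dBu; at 6:1 that becomes 6 dB over, giving -12 dBu.
Stage 2: 1 dB above -13 dBu, reduced 5:1 to 0.2 dB above → -12.8 dBu.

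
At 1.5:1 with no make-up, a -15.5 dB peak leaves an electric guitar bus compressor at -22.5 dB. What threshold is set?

-36.5 dB

Gain reduction = -15.5 − (-22.5) = 7 dB; output overshoot = GR / (R − 1) = 7 / 0.5 = 14 dB.
Threshold = output − output overshoot = -22.5 − 14 = -36.5 dB.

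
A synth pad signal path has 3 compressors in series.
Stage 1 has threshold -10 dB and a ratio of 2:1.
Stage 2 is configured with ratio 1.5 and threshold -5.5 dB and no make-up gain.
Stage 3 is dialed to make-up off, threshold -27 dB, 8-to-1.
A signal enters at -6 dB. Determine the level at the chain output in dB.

-24.625 dB

Stage 1: 4 dB above -10 dB, reduced 2:1 to 2 dB above → -8 dB.
Stage 2: -8 dB ≤ -5.5 dB, so stage 2 doesn't engage; output -8 dB.
Stage 3: -8 dB is 19 dB over -27 dB; at 8:1 that becomes 2.375 dB over, giving -24.625 dB.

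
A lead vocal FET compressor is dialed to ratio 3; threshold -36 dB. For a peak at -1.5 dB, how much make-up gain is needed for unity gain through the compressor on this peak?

Without make-up, output = threshold + overshoot/3 = -36 + 11.5 = -24.5 dB.
Gap to target: 23 dB.

23 dB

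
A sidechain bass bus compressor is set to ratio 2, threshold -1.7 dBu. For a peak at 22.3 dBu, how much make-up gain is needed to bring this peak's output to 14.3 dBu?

Overshoot 24 dB → 24/2 = 12 dB after compression, so the compressed level is -1.7 + 12 = 10.3 dBu.
Make-up = target − compressed = 14.3 − 10.3 = 4 dB.

4 dB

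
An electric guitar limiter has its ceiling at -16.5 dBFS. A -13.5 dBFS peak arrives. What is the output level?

-16.5 dBFS

A brickwall limiter is an ∞:1 compressor: any input above the ceiling is clamped to -16.5 dBFS.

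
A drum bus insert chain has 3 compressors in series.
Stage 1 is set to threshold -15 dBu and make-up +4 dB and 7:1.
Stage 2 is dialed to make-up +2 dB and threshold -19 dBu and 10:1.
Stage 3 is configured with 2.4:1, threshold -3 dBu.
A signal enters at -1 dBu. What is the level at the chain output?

-16 dBu

Stage 1: -1 dBu is 14 dB over -15 dBu; at 7:1 that becomes 2 dB over, giving -13 dBu; +4 dB make-up → -9 dBu.
Stage 2: -9 dBu is 10 dB over -19 dBu; at 10:1 that becomes 1 dB over, giving -18 dBu; +2 dB make-up → -16 dBu.
Stage 3: -16 dBu ≤ -3 dBu, so stage 3 doesn't engage; output -16 dBu.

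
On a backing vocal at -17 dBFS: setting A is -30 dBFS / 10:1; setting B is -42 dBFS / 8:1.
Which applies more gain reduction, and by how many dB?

B, by 10.175 dB

A: 13 dB over, compressed to 1.3 dB over, so 11.7 dB of GR.
B: 25 dB over, compressed to 3.125 dB over, so 21.875 dB of GR.
B applies 10.175 dB more gain reduction.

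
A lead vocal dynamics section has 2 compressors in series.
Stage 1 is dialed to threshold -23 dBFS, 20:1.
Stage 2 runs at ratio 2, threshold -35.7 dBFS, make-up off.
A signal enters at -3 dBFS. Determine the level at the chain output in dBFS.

Stage 1: -3 dBFS is 20 dB over -23 dBFS; at 20:1 that becomes 1 dB over, giving -22 dBFS.
Stage 2: overshoot 13.7 dB → 13.7/2 = 6.85 dB → -28.85 dBFS.

-28.85 dBFS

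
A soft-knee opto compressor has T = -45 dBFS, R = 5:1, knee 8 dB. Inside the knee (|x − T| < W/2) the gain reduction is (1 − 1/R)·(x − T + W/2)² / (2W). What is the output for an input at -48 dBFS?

-48.05 dBFS

x − T + W/2 = -48 − (-45) + 4 = 1.
GR = (1 − 1/5) × 1² / 16 = 0.8 × 1 / 16 = 0.05 dB.
Output = -48 − 0.05 = -48.05 dBFS.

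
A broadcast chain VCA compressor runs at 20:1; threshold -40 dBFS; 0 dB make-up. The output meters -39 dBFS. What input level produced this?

-20 dBFS

Post-compression overshoot = -39 − (-40) = 1 dB.
Input overshoot = R × output overshoot = 20 dB → input = -40 + 20 = -20 dBFS.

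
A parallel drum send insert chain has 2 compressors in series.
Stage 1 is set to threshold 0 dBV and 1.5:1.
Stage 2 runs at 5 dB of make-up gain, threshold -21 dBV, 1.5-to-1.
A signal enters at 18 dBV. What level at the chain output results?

6 dBV

Stage 1: 18 dB above 0 dBV, reduced 1.5:1 to 12 dB above → 12 dBV.
Stage 2: 33 dB above -21 dBV, reduced 1.5:1 to 22 dB above → 1 dBV; +5 dB make-up → 6 dBV.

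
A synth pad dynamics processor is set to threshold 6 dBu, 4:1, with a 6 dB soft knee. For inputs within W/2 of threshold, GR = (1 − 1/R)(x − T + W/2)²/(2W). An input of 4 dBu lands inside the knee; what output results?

3.9375 dBu

x − T + W/2 = 4 − 6 + 3 = 1.
GR = (1 − 1/4) × 1² / 12 = 0.75 × 1 / 12 = 0.0625 dB.
Output = 4 − 0.0625 = 3.9375 dBu.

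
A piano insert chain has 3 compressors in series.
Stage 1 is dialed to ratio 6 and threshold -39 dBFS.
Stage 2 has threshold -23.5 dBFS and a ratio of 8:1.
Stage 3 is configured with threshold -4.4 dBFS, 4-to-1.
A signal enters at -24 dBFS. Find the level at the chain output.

-36.5 dBFS

Stage 1: overshoot 15 dB → 15/6 = 2.5 dB → -36.5 dBFS.
Stage 2: -36.5 dBFS ≤ -23.5 dBFS, so stage 2 doesn't engage; output -36.5 dBFS.
Stage 3: -36.5 dBFS ≤ -4.4 dBFS, so stage 3 doesn't engage; output -36.5 dBFS.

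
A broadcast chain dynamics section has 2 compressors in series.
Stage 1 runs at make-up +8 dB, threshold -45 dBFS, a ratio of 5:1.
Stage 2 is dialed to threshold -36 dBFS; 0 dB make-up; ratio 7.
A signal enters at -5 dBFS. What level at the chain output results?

-35 dBFS

Stage 1: overshoot 40 dB → 40/5 = 8 dB → -37 dBFS; +8 dB make-up → -29 dBFS.
Stage 2: overshoot 7 dB → 7/7 = 1 dB → -35 dBFS.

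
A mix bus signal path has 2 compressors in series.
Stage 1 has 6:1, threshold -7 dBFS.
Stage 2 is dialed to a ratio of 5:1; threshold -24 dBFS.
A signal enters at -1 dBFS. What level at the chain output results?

-20.4 dBFS

Stage 1: -1 dBFS is 6 dB over -7 dBFS; at 6:1 that becomes 1 dB over, giving -6 dBFS.
Stage 2: overshoot 18 dB → 18/5 = 3.6 dB → -20.4 dBFS.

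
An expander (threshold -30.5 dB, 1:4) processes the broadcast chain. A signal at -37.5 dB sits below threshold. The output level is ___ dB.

-58.5 dB

Undershoot = (-30.5) − (-37.5) = 7 dB.
At 1:4, that expands to 28 dB under threshold.
Output = -30.5 − 28 = -58.5 dB.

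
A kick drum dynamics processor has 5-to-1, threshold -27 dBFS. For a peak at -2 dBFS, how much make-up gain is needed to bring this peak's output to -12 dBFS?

Overshoot 25 dB → 25/5 = 5 dB after compression, so the compressed level is -27 + 5 = -22 dBFS.
Make-up = target − compressed = -12 − (-22) = 10 dB.

10 dB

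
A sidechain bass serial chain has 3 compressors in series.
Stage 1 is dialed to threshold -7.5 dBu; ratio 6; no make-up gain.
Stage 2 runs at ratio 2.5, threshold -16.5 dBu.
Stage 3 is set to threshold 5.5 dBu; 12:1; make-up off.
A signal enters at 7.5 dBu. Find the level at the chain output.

Stage 1: 15 dB above -7.5 dBu, reduced 6:1 to 2.5 dB above → -5 dBu.
Stage 2: -5 dBu is 11.5 dB over -16.5 dBu; at 2.5:1 that becomes 4.6 dB over, giving -11.9 dBu.
Stage 3: below threshold (-11.9 ≤ 5.5); passes unchanged; output -11.9 dBu.

-11.9 dBu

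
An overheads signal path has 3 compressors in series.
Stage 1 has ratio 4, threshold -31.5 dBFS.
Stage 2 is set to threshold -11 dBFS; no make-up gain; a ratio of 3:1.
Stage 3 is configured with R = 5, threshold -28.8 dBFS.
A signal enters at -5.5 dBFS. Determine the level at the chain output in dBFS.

Stage 1: overshoot 26 dB → 26/4 = 6.5 dB → -25 dBFS.
Stage 2: -25 dBFS is at or below the -11 dBFS threshold — no compression; output -25 dBFS.
Stage 3: overshoot 3.8 dB → 3.8/5 = 0.76 dB → -28.04 dBFS.

-28.04 dBFS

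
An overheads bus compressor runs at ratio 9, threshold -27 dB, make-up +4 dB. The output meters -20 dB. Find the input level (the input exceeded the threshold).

0 dB

Before make-up, the level was -20 − 4 = -24 dB.
Post-compression overshoot = -24 − (-27) = 3 dB.
Before 9:1 compression the overshoot was 3 × 9 = 27 dB, so input = -27 + 27 = 0 dB.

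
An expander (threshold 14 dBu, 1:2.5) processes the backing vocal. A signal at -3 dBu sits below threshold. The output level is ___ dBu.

-28.5 dBu

The input is 17 dB below the 14 dBu threshold.
A 1:2.5 expander multiplies undershoot by 2.5: 17 × 2.5 = 42.5 dB below threshold.
Output = 14 − 42.5 = -28.5 dBu.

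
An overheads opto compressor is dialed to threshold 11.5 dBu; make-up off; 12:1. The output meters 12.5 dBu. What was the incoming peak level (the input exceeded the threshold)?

23.5 dBu

The compressed level sits 12.5 − 11.5 = 1 dB over threshold.
Input overshoot = R × output overshoot = 12 dB → input = 11.5 + 12 = 23.5 dBu.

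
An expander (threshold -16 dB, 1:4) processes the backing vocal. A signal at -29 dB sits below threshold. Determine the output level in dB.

-68 dB

The input is 13 dB below the -16 dB threshold.
A 1:4 expander multiplies undershoot by 4: 13 × 4 = 52 dB below threshold.
Output = -16 − 52 = -68 dB.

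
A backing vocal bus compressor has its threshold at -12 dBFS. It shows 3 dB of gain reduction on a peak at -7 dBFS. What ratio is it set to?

Input overshoot = -7 − (-12) = 5 dB.
Output overshoot = 5 − 3 = 2 dB.
Ratio = input overshoot / output overshoot = 5 / 2 = 2.5.

2.5:1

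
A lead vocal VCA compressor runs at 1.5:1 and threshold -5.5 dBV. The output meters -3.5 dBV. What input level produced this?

The compressed level sits -3.5 − (-5.5) = 2 dB over threshold.
Before 1.5:1 compression the overshoot was 2 × 1.5 = 3 dB, so input = -5.5 + 3 = -2.5 dBV.

-2.5 dBV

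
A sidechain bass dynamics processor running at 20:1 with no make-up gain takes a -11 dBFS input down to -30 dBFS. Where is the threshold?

-31 dBFS

Input is 20 dB above T (since output overshoot × R = input overshoot: (-30 − T)·20 = -11 − T gives T = -31 dBFS).
Check: -31 + (-11 − (-31))/20 = -31 + 1 = -30 dBFS. ✓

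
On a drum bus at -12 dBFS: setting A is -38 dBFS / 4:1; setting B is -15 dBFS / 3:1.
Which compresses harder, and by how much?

A: overshoot 26 dB → output overshoot 6.5 dB → GR 19.5 dB.
B: overshoot 3 dB → output overshoot 1 dB → GR 2 dB.
Difference: 17.5 dB in favour of A.

A, by 17.5 dB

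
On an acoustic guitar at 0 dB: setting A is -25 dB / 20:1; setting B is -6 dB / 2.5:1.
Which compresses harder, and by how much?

A: overshoot 25 dB → output overshoot 1.25 dB → GR 23.75 dB.
B: overshoot 6 dB → output overshoot 2.4 dB → GR 3.6 dB.
A reduces 20.15 dB more.

A, by 20.15 dB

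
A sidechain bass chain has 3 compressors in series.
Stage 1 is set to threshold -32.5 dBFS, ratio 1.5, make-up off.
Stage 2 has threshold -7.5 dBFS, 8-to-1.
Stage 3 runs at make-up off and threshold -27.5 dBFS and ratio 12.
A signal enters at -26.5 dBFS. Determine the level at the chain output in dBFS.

-28.5 dBFS

Stage 1: 6 dB above -32.5 dBFS, reduced 1.5:1 to 4 dB above → -28.5 dBFS.
Stage 2: below threshold (-28.5 ≤ -7.5); passes unchanged; output -28.5 dBFS.
Stage 3: -28.5 dBFS ≤ -27.5 dBFS, so stage 3 doesn't engage; output -28.5 dBFS.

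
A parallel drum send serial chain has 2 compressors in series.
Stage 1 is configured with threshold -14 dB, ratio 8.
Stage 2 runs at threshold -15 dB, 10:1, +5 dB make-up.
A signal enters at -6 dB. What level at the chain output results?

-9.8 dB

Stage 1: overshoot 8 dB → 8/8 = 1 dB → -13 dB.
Stage 2: overshoot 2 dB → 2/10 = 0.2 dB → -14.8 dB; +5 dB make-up → -9.8 dB.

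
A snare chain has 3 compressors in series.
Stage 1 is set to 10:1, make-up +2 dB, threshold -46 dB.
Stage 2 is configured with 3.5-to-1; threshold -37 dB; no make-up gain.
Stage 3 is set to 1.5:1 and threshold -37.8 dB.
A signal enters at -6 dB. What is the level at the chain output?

Stage 1: -6 dB is 40 dB over -46 dB; at 10:1 that becomes 4 dB over, giving -42 dB; +2 dB make-up → -40 dB.
Stage 2: below threshold (-40 ≤ -37); passes unchanged; output -40 dB.
Stage 3: below threshold (-40 ≤ -37.8); passes unchanged; output -40 dB.

-40 dB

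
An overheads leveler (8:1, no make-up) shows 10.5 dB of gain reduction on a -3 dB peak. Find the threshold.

-15 dB

Input is 12 dB above T (since output overshoot × R = input overshoot: (-13.5 − T)·8 = -3 − T gives T = -15 dB).
Check: -15 + (-3 − (-15))/8 = -15 + 1.5 = -13.5 dB. ✓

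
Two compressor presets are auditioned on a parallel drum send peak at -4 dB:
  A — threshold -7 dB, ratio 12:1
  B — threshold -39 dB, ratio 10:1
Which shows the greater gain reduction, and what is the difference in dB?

A: GR = 3 − 3/12 = 2.75 dB.
B: GR = 35 − 35/10 = 31.5 dB.
B applies 28.75 dB more gain reduction.

B, by 28.75 dB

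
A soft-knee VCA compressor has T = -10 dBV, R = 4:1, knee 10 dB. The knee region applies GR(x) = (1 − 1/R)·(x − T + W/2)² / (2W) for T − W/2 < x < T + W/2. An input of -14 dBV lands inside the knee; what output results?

x − T + W/2 = -14 − (-10) + 5 = 1.
GR = (1 − 1/4) × 1² / 20 = 0.75 × 1 / 20 = 0.0375 dB.
Output = -14 − 0.0375 = -14.0375 dBV.

-14.0375 dBV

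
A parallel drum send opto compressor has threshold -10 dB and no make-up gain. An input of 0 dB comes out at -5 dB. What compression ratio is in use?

2:1

Input overshoot = 0 − (-10) = 10 dB; output overshoot = -5 − (-10) = 5 dB.
Ratio = 10 / 5 = 2.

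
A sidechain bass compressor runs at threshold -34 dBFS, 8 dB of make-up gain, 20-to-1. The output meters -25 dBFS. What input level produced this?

Before make-up, the level was -25 − 8 = -33 dBFS.
Post-compression overshoot = -33 − (-34) = 1 dB.
Input overshoot = R × output overshoot = 20 dB → input = -34 + 20 = -14 dBFS.

-14 dBFS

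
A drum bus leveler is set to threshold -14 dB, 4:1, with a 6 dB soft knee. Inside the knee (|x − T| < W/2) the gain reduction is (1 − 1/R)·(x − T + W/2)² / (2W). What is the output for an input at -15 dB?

x − T + W/2 = -15 − (-14) + 3 = 2.
GR = (1 − 1/4) × 2² / 12 = 0.75 × 4 / 12 = 0.25 dB.
Output = -15 − 0.25 = -15.25 dB.

-15.25 dB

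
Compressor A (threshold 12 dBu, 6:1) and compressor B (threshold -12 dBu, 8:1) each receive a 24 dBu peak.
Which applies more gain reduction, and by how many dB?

B, by 21.5 dB

A: 12 dB over, compressed to 2 dB over, so 10 dB of GR.
B: 36 dB over, compressed to 4.5 dB over, so 31.5 dB of GR.
Difference: 21.5 dB in favour of B.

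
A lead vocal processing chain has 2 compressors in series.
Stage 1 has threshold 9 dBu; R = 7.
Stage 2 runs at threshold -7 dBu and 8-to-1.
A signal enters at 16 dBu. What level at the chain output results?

-4.875 dBu

Stage 1: overshoot 7 dB → 7/7 = 1 dB → 10 dBu.
Stage 2: 17 dB above -7 dBu, reduced 8:1 to 2.125 dB above → -4.875 dBu.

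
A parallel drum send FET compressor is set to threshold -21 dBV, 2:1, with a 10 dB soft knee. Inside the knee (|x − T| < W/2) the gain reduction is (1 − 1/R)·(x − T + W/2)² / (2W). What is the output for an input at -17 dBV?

-19.025 dBV

x − T + W/2 = -17 − (-21) + 5 = 9.
GR = (1 − 1/2) × 9² / 20 = 0.5 × 81 / 20 = 2.025 dB.
Output = -17 − 2.025 = -19.025 dBV.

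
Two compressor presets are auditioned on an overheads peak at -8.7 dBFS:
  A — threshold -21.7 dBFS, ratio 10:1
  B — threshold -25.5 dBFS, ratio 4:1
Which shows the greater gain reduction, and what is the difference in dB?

B, by 0.9 dB

A: 13 dB over, compressed to 1.3 dB over, so 11.7 dB of GR.
B: 16.8 dB over, compressed to 4.2 dB over, so 12.6 dB of GR.
B applies 0.9 dB more gain reduction.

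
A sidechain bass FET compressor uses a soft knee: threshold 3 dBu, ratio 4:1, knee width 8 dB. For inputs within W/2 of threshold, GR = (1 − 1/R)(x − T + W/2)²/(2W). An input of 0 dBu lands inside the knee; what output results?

x − T + W/2 = 0 − 3 + 4 = 1.
GR = (1 − 1/4) × 1² / 16 = 0.75 × 1 / 16 = 0.046875 dB.
Output = 0 − 0.046875 = -0.046875 dBu.

-0.046875 dBu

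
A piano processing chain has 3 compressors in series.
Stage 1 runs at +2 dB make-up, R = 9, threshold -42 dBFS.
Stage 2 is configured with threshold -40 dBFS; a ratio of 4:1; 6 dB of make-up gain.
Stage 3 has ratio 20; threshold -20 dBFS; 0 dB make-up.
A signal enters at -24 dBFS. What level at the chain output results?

-33.5 dBFS

Stage 1: -24 dBFS is 18 dB over -42 dBFS; at 9:1 that becomes 2 dB over, giving -40 dBFS; +2 dB make-up → -38 dBFS.
Stage 2: -38 dBFS is 2 dB over -40 dBFS; at 4:1 that becomes 0.5 dB over, giving -39.5 dBFS; +6 dB make-up → -33.5 dBFS.
Stage 3: -33.5 dBFS is at or below the -20 dBFS threshold — no compression; output -33.5 dBFS.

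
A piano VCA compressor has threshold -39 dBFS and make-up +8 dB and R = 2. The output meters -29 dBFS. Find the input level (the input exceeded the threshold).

Stripping the +8 dB make-up gives -37 dBFS at the gain stage.
That's 2 dB above the -39 dBFS threshold.
Before 2:1 compression the overshoot was 2 × 2 = 4 dB, so input = -39 + 4 = -35 dBFS.

-35 dBFS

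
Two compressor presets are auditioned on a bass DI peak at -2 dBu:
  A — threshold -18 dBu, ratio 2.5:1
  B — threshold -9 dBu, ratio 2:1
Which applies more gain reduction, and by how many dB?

A, by 6.1 dB

A: GR = 16 − 16/2.5 = 9.6 dB.
B: GR = 7 − 7/2 = 3.5 dB.
A applies 6.1 dB more gain reduction.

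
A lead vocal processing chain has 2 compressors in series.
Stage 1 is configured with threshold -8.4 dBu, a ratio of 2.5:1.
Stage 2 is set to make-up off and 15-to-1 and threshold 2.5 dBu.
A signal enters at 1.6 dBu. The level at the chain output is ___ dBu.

-4.4 dBu

Stage 1: overshoot 10 dB → 10/2.5 = 4 dB → -4.4 dBu.
Stage 2: -4.4 dBu ≤ 2.5 dBu, so stage 2 doesn't engage; output -4.4 dBu.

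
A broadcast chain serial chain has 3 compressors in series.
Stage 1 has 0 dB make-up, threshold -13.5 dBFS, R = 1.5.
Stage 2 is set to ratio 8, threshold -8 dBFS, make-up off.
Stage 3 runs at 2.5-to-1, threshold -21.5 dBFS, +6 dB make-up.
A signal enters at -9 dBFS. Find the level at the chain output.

-11.1 dBFS

Stage 1: -9 dBFS is 4.5 dB over -13.5 dBFS; at 1.5:1 that becomes 3 dB over, giving -10.5 dBFS.
Stage 2: -10.5 dBFS ≤ -8 dBFS, so stage 2 doesn't engage; output -10.5 dBFS.
Stage 3: overshoot 11 dB → 11/2.5 = 4.4 dB → -17.1 dBFS; +6 dB make-up → -11.1 dBFS.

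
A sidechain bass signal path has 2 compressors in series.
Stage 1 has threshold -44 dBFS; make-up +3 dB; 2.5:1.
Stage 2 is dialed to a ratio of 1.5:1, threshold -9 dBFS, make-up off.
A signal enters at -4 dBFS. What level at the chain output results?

-25 dBFS

Stage 1: -4 dBFS is 40 dB over -44 dBFS; at 2.5:1 that becomes 16 dB over, giving -28 dBFS; +3 dB make-up → -25 dBFS.
Stage 2: below threshold (-25 ≤ -9); passes unchanged; output -25 dBFS.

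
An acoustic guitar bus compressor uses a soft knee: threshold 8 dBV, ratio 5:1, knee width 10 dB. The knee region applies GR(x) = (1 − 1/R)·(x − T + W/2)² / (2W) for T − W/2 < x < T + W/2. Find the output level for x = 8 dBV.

7 dBV

x − T + W/2 = 8 − 8 + 5 = 5.
GR = (1 − 1/5) × 5² / 20 = 0.8 × 25 / 20 = 1 dB.
Output = 8 − 1 = 7 dBV.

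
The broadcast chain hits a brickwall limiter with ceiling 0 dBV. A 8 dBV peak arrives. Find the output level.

0 dBV

A brickwall limiter is an ∞:1 compressor: any input above the ceiling is clamped to 0 dBV.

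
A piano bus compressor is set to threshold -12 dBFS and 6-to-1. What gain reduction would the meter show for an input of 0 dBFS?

0 dBFS exceeds the threshold by 12 dB.
After 6:1 compression the overshoot becomes 12/6 = 2 dB.
GR = overshoot in − overshoot out = 12 − 2 = 10 dB.

10 dB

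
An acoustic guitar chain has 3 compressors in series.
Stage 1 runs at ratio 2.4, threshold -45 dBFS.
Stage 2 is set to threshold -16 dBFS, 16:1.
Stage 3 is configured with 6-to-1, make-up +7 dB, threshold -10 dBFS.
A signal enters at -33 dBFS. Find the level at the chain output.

-33 dBFS

Stage 1: -33 dBFS is 12 dB over -45 dBFS; at 2.4:1 that becomes 5 dB over, giving -40 dBFS.
Stage 2: below threshold (-40 ≤ -16); passes unchanged; output -40 dBFS.
Stage 3: -40 dBFS ≤ -10 dBFS, so stage 3 doesn't engage; make-up brings it to -33 dBFS.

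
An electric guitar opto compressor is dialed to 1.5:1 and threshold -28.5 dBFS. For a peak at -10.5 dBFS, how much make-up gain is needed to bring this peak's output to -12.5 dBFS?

4 dB

The peak compresses to -28.5 + 18/1.5 = -16.5 dBFS.
To reach -12.5 dBFS requires -12.5 − (-16.5) = 4 dB of make-up.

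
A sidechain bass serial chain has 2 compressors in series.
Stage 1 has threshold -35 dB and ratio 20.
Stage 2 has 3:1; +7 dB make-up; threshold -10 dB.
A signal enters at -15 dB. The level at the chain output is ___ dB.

Stage 1: 20 dB above -35 dB, reduced 20:1 to 1 dB above → -34 dB.
Stage 2: below threshold (-34 ≤ -10); passes unchanged; make-up brings it to -27 dB.

-27 dB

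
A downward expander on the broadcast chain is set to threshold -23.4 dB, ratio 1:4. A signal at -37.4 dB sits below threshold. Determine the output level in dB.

Below threshold, a 1:4 expander applies gain = (4−1)×(T − x) of attenuation.
(4−1) × 14 = 42 dB, so output = -37.4 − 42 = -79.4 dB.

-79.4 dB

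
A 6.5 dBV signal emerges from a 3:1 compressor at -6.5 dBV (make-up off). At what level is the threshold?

Let T be the threshold. Output overshoot = (input overshoot)/R, so -6.5 − T = (6.5 − T)/3.
3·(-6.5 − T) = 6.5 − T → 2·T = -19.5 − 6.5 = -26.
T = -26/2 = -13 dBV.

-13 dBV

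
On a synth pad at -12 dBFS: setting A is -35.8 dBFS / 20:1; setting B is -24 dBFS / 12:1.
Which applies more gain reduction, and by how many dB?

A, by 11.61 dB

A: GR = 23.8 − 23.8/20 = 22.61 dB.
B: GR = 12 − 12/12 = 11 dB.
Difference: 11.61 dB in favour of A.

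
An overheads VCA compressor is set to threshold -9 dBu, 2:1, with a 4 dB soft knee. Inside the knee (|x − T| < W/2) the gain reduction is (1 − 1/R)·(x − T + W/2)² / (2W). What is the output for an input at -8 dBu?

-8.5625 dBu

x − T + W/2 = -8 − (-9) + 2 = 3.
GR = (1 − 1/2) × 3² / 8 = 0.5 × 9 / 8 = 0.5625 dB.
Output = -8 − 0.5625 = -8.5625 dBu.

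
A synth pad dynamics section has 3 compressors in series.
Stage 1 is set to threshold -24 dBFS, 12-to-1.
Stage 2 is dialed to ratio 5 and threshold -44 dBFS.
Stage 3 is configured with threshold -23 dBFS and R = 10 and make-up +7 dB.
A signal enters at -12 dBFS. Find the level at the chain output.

-32.8 dBFS

Stage 1: -12 dBFS is 12 dB over -24 dBFS; at 12:1 that becomes 1 dB over, giving -23 dBFS.
Stage 2: -23 dBFS is 21 dB over -44 dBFS; at 5:1 that becomes 4.2 dB over, giving -39.8 dBFS.
Stage 3: -39.8 dBFS ≤ -23 dBFS, so stage 3 doesn't engage; make-up brings it to -32.8 dBFS.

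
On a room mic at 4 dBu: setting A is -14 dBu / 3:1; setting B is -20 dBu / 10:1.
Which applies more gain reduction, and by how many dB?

A: 18 dB over, compressed to 6 dB over, so 12 dB of GR.
B: 24 dB over, compressed to 2.4 dB over, so 21.6 dB of GR.
B reduces 9.6 dB more.

B, by 9.6 dB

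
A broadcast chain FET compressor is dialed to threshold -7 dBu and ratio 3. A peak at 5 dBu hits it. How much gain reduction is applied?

5 dBu exceeds the threshold by 12 dB.
After 3:1 compression the overshoot becomes 12/3 = 4 dB.
Gain reduction = 12 − 4 = 8 dB.

8 dB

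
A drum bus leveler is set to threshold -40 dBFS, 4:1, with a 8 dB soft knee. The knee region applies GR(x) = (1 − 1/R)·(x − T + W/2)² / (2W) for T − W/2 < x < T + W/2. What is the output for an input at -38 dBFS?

x − T + W/2 = -38 − (-40) + 4 = 6.
GR = (1 − 1/4) × 6² / 16 = 0.75 × 36 / 16 = 1.6875 dB.
Output = -38 − 1.6875 = -39.6875 dBFS.

-39.6875 dBFS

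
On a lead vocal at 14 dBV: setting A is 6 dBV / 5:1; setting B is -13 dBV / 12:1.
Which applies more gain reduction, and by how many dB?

A: GR = 8 − 8/5 = 6.4 dB.
B: GR = 27 − 27/12 = 24.75 dB.
Difference: 18.35 dB in favour of B.

B, by 18.35 dB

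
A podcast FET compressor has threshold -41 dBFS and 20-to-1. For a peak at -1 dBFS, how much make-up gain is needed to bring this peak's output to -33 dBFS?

6 dB

The peak compresses to -41 + 40/20 = -39 dBFS.
To reach -33 dBFS requires -33 − (-39) = 6 dB of make-up.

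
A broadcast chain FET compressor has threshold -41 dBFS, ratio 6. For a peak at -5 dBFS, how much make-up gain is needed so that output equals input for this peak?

Overshoot 36 dB → 36/6 = 6 dB after compression, so the compressed level is -41 + 6 = -35 dBFS.
Make-up = target − compressed = -5 − (-35) = 30 dB.

30 dB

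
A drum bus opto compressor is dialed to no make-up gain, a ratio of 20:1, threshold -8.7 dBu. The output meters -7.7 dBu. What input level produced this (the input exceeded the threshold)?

The compressed level sits -7.7 − (-8.7) = 1 dB over threshold.
Before 20:1 compression the overshoot was 1 × 20 = 20 dB, so input = -8.7 + 20 = 11.3 dBu.

11.3 dBu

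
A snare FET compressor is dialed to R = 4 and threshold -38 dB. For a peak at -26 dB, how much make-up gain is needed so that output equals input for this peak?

9 dB

Overshoot 12 dB → 12/4 = 3 dB after compression, so the compressed level is -38 + 3 = -35 dB.
Make-up = target − compressed = -26 − (-35) = 9 dB.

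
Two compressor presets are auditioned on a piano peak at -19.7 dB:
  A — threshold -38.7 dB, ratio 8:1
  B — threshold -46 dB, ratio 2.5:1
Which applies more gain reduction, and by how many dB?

A: GR = 19 − 19/8 = 16.625 dB.
B: GR = 26.3 − 26.3/2.5 = 15.78 dB.
A applies 0.845 dB more gain reduction.

A, by 0.845 dB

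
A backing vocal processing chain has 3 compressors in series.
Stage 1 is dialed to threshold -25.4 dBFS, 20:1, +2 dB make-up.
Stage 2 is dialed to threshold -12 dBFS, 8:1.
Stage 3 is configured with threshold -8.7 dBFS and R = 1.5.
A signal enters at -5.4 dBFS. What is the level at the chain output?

-22.4 dBFS

Stage 1: 20 dB above -25.4 dBFS, reduced 20:1 to 1 dB above → -24.4 dBFS; +2 dB make-up → -22.4 dBFS.
Stage 2: -22.4 dBFS is at or below the -12 dBFS threshold — no compression; output -22.4 dBFS.
Stage 3: -22.4 dBFS ≤ -8.7 dBFS, so stage 3 doesn't engage; output -22.4 dBFS.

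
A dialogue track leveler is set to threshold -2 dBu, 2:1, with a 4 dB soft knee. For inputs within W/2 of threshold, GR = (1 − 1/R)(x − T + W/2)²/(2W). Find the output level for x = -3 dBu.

-3.0625 dBu

x − T + W/2 = -3 − (-2) + 2 = 1.
GR = (1 − 1/2) × 1² / 8 = 0.5 × 1 / 8 = 0.0625 dB.
Output = -3 − 0.0625 = -3.0625 dBu.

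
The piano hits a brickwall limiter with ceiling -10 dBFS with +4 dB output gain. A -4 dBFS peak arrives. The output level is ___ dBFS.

-6 dBFS

The limiter clamps the peak to its -10 dBFS ceiling.
Output gain then adds 4 dB: -10 + 4 = -6 dBFS.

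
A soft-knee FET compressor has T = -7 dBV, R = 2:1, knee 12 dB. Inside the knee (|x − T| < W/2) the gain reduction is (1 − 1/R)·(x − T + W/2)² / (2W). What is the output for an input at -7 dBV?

x − T + W/2 = -7 − (-7) + 6 = 6.
GR = (1 − 1/2) × 6² / 24 = 0.5 × 36 / 24 = 0.75 dB.
Output = -7 − 0.75 = -7.75 dBV.

-7.75 dBV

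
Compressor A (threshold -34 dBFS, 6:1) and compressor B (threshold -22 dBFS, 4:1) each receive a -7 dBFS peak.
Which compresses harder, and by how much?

A: GR = 27 − 27/6 = 22.5 dB.
B: GR = 15 − 15/4 = 11.25 dB.
Difference: 11.25 dB in favour of A.

A, by 11.25 dB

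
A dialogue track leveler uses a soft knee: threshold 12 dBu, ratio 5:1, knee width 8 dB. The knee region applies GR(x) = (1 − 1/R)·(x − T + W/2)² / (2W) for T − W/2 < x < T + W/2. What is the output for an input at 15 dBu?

x − T + W/2 = 15 − 12 + 4 = 7.
GR = (1 − 1/5) × 7² / 16 = 0.8 × 49 / 16 = 2.45 dB.
Output = 15 − 2.45 = 12.55 dBu.

12.55 dBu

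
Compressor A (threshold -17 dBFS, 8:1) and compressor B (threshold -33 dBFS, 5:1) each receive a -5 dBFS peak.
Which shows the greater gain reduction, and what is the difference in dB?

A: overshoot 12 dB → output overshoot 1.5 dB → GR 10.5 dB.
B: overshoot 28 dB → output overshoot 5.6 dB → GR 22.4 dB.
B applies 11.9 dB more gain reduction.

B, by 11.9 dB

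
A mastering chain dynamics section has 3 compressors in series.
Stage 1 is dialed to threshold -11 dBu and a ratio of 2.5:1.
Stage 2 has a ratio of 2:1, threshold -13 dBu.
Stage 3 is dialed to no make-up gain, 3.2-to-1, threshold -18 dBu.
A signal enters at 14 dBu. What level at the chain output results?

-14.5625 dBu

Stage 1: 25 dB above -11 dBu, reduced 2.5:1 to 10 dB above → -1 dBu.
Stage 2: -1 dBu is 12 dB over -13 dBu; at 2:1 that becomes 6 dB over, giving -7 dBu.
Stage 3: 11 dB above -18 dBu, reduced 3.2:1 to 3.4375 dB above → -14.5625 dBu.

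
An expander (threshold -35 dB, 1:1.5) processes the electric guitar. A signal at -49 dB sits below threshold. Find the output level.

-56 dB

The input is 14 dB below the -35 dB threshold.
A 1:1.5 expander multiplies undershoot by 1.5: 14 × 1.5 = 21 dB below threshold.
Output = -35 − 21 = -56 dB.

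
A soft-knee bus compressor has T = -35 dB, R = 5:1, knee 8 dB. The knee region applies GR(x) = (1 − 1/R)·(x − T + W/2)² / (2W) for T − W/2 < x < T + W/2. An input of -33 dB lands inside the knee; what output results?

-34.8 dB

x − T + W/2 = -33 − (-35) + 4 = 6.
GR = (1 − 1/5) × 6² / 16 = 0.8 × 36 / 16 = 1.8 dB.
Output = -33 − 1.8 = -34.8 dB.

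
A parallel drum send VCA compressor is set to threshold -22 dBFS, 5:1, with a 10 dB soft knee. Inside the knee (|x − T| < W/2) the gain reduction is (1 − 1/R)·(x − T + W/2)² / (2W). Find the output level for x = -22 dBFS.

-23 dBFS

x − T + W/2 = -22 − (-22) + 5 = 5.
GR = (1 − 1/5) × 5² / 20 = 0.8 × 25 / 20 = 1 dB.
Output = -22 − 1 = -23 dBFS.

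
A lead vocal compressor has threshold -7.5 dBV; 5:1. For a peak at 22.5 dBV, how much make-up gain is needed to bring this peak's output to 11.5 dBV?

13 dB

Without make-up, output = threshold + overshoot/5 = -7.5 + 6 = -1.5 dBV.
Gap to target: 13 dB.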